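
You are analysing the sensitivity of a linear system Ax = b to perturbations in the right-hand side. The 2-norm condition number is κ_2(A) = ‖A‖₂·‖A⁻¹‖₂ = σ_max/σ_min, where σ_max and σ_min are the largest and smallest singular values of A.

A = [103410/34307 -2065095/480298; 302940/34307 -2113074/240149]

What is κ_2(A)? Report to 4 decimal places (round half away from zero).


form AᵀA = [606309300/6964321 -4419588015/48750247; -4419588015/48750247 130916830041/1365006916] with trace 296972001/1623076 and determinant 53144100/405769
λ_max, λ_min = (296972001/1623076 ± √86812258765918401/2634375701776)/2 = 729/4, 291600/405769
κ_2(A) = √(λ_max/λ_min) = √((729/4) / (291600/405769)) = 15.9250

15.9250


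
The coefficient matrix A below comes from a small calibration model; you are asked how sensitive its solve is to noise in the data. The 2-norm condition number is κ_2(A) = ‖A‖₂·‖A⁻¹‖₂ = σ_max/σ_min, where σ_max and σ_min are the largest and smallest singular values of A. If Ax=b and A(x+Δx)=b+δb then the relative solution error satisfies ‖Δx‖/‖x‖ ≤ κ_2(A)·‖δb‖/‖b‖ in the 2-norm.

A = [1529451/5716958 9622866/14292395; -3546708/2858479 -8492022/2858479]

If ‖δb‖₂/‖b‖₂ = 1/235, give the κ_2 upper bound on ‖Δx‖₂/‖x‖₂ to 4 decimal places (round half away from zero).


1.1411

form AᵀA = [2409544269/1495611988 7227953271/1869514985; 7227953271/1869514985 86736854952/9347574925] with trace 31322002041/2876176900 and determinant 1185921/719044225
eigenvalues of AᵀA: λ = (tr ± √(tr²−4·det))/2 = 1089/100, 4356/28761769
so κ_2 = √((1089/100) / (4356/28761769)) = 268.1500
κ_2(A)·‖δb‖/‖b‖ = 1.1411


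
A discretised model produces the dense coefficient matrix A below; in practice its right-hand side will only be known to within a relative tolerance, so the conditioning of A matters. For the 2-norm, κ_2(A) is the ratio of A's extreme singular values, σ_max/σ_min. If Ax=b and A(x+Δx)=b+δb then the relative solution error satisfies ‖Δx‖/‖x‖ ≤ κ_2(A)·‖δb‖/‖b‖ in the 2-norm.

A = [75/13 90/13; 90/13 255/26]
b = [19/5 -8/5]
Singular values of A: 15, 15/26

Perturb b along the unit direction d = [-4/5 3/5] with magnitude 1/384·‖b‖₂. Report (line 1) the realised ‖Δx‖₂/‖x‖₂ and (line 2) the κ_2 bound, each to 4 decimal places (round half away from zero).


0.0027
0.0677

largest singular value 15, smallest 15/26
condition number: 15 ÷ (15/26) = 26.0000
κ_2(A)·‖δb‖/‖b‖ = 0.0677
solve Ax = b  →  x = [5.5867 -4.1067]
‖b‖₂ = 4.1231 and ‖x‖₂ = 6.9337
Δx = A⁻¹·δb where δb = 1/384·4.1231·d; ‖Δx‖ = 0.0186
realised ‖Δx‖/‖x‖ = 0.0027
so the bound overstates the realised error by a factor of ≈ 25.2249 (computed from the unrounded values)


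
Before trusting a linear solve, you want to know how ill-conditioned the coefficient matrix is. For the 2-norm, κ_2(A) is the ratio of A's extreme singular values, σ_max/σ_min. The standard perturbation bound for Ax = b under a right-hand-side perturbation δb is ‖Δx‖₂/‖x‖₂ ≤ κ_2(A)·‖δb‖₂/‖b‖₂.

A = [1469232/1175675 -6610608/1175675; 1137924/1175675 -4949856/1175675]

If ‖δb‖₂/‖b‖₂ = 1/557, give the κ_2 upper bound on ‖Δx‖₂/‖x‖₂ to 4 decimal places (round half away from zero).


M = AᵀA = [138140547984/55288468225 -122760614016/11057693645; -122760614016/11057693645 2728048502016/55288468225]. tr(M)=68202000/1315609, det(M)=26873856/822255625
eigenvalues of AᵀA: λ = (tr ± √(tr²−4·det))/2 = 1296/25, 20736/32890225
κ_2(A) = √(λ_max/λ_min) = √((1296/25) / (20736/32890225)) = 286.7500
bound on ‖Δx‖/‖x‖: κ·ε = 286.7500·1/557 = 0.5148

0.5148


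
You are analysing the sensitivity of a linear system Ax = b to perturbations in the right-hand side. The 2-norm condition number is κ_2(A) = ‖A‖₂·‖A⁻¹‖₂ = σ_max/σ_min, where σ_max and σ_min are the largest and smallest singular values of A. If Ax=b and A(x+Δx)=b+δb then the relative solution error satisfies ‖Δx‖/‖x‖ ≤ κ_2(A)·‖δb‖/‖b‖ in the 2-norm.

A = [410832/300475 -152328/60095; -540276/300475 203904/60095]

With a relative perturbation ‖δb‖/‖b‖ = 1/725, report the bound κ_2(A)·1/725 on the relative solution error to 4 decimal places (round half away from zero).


0.3901

form AᵀA = [18427243536/3611409025 -6909826176/722281805; -6909826176/722281805 2591226432/144456361] with trace 287916624/12496225 and determinant 82944/12496225
eigenvalues of AᵀA: λ = (tr ± √(tr²−4·det))/2 = 576/25, 144/499849
κ_2(A) = √(λ_max/λ_min) = √((576/25) / (144/499849)) = 282.8000
perturbation bound = 282.8000·1/725 = 0.3901


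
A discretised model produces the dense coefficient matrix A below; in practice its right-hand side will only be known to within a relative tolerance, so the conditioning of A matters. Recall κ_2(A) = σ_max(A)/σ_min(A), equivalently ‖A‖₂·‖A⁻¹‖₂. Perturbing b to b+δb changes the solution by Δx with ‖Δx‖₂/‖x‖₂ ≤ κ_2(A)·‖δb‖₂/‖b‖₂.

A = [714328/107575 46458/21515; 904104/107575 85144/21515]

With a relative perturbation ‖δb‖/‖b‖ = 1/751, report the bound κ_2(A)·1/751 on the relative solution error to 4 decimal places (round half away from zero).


AᵀA = [4085133952/35607325 338970096/7121465; 338970096/7121465 28947220/1424293]; tr = 369908804/2739025, det = 181063936/2739025
solving λ² − 369908804/2739025·λ + 181063936/2739025 = 0 gives λ = 3364/25, 53824/109561
so κ_2 = √((3364/25) / (53824/109561)) = 16.5500
bound on ‖Δx‖/‖x‖: κ·ε = 16.5500·1/751 = 0.0220

0.0220


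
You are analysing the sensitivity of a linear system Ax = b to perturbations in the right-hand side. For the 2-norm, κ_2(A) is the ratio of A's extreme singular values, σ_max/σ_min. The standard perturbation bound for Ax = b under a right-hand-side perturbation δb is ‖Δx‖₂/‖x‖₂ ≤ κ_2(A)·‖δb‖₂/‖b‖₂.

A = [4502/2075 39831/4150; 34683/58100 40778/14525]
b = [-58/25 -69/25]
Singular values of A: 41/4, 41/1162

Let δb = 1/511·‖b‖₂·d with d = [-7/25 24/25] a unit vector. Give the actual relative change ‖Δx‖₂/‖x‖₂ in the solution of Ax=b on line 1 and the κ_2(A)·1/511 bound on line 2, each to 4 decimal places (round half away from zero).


0.0035
0.5685

σ_max = 41/4, σ_min = 41/1162
condition number: (41/4) ÷ (41/1162) = 290.5000
bound on ‖Δx‖/‖x‖: κ·ε = 290.5000·1/511 = 0.5685
solve Ax = b  →  x = [55.2362 -12.7281]
‖b‖₂ = 3.6056 and ‖x‖₂ = 56.6837
Δx = A⁻¹·δb where δb = 1/511·3.6056·d; ‖Δx‖ = 0.2000
dividing the unrounded norms, ‖Δx‖/‖x‖ = 0.0035
tightness: 0.0035 against a bound of 0.5685 (unrounded ratio ≈ 0.0062)


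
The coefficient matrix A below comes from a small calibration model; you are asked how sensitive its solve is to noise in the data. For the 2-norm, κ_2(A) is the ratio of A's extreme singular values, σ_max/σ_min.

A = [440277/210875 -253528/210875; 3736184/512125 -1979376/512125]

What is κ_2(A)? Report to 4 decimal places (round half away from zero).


AᵀA = [1184024547241/20562126025 -126281360088/4112425205; -126281360088/4112425205 336887089984/20562126025]; tr = 210506801/2845969, det = 875213056/1778730625
λ_max, λ_min = (210506801/2845969 ± √27685732475130415569/5062212218100625)/2 = 1849/25, 473344/71149225
σ_max=√(1849/25)=(43/5), σ_min=√(473344/71149225)=(688/8435) → κ = 105.4375

105.4375


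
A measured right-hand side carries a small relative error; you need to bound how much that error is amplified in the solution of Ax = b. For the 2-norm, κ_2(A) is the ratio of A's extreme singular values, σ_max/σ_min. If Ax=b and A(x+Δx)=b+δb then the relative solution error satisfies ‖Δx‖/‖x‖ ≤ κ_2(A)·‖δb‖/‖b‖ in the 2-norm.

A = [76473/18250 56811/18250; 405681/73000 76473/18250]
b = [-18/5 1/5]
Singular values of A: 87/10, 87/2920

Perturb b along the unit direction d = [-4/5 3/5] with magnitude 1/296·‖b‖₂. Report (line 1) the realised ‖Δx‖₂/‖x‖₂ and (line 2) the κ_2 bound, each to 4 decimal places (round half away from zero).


0.0041
0.9865

σ_max = 87/10, σ_min = 87/2920
κ = σ_max/σ_min = (87/10)/(87/2920) = 292.0000
κ_2(A)·‖δb‖/‖b‖ = 0.9865
solve Ax = b  →  x = [-60.5977 80.4138]
‖b‖₂ = 3.6056 and ‖x‖₂ = 100.6899
re-solving with b+δb shifts x by Δx of norm 0.4088
dividing the unrounded norms, ‖Δx‖/‖x‖ = 0.0041
tightness: 0.0041 against a bound of 0.9865 (unrounded ratio ≈ 0.0041)


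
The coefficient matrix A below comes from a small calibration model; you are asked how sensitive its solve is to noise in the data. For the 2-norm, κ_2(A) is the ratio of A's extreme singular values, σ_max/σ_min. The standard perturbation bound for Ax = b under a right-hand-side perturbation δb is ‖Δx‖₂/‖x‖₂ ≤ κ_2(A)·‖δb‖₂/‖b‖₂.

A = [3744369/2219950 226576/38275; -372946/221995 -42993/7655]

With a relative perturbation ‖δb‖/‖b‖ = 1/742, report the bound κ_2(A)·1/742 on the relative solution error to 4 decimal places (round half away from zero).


form AᵀA = [33209478121/5859902500 28449784818/1464975625; 28449784818/1464975625 97546635001/1464975625] with trace 677433629/9375844 and determinant 2088025/9375844
char-poly roots: 289/4 and 7225/2343961
σ_max=√(289/4)=(17/2), σ_min=√(7225/2343961)=(85/1531) → κ = 153.1000
perturbation bound = 153.1000·1/742 = 0.2063

0.2063


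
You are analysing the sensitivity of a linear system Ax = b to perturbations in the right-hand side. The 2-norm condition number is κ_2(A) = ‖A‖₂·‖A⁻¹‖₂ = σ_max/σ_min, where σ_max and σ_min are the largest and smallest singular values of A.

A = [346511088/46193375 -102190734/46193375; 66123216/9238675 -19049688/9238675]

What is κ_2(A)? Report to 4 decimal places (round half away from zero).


form AᵀA = [272743075459584/2537250765625 -79549213175712/2537250765625; -79549213175712/2537250765625 23204769842916/2537250765625] with trace 473516552484/4059601225 and determinant 544195584/4059601225
char-poly roots: 2916/25 and 186624/162384049
κ = σ_max/σ_min = (54/5)/(432/12743) = 318.5750

318.5750


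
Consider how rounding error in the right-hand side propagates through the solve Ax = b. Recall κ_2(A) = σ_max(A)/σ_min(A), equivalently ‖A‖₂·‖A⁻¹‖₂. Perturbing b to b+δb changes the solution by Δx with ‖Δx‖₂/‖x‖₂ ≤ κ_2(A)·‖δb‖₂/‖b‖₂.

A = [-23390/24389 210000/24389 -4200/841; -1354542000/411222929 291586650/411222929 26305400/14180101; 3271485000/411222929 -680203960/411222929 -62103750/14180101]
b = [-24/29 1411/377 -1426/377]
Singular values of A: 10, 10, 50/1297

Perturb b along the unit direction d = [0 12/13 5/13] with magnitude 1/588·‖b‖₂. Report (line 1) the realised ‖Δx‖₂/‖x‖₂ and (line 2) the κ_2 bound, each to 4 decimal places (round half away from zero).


σ_max = 10, σ_min = 50/1297
condition number: 10 ÷ (50/1297) = 259.4000
worst-case relative error ≤ 259.4000 × 1/588 = 0.4412
solve Ax = b  →  x = [25.4925 24.6929 37.8441]
‖b‖₂ = 5.3852 and ‖x‖₂ = 51.8824
with δb = [0.0000 0.0085 0.0035], A·Δx = δb → ‖Δx‖ = 0.2376
realised ‖Δx‖/‖x‖ = 0.0046
so the bound overstates the realised error by a factor of ≈ 96.3432 (computed from the unrounded values)

0.0046
0.4412


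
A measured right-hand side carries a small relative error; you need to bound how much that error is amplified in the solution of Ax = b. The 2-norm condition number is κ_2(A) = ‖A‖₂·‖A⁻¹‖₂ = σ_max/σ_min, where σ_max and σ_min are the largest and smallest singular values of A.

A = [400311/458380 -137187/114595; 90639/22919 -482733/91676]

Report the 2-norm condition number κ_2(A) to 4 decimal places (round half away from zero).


335.4000

AᵀA = [2050220241/124992400 -170847468/7812025; -170847468/7812025 3644796609/124992400]; tr = 113900337/2499848, det = 1476225/79995136
eigenvalues of AᵀA: λ = (tr ± √(tr²−4·det))/2 = 729/16, 2025/4999696
so κ_2 = √((729/16) / (2025/4999696)) = 335.4000


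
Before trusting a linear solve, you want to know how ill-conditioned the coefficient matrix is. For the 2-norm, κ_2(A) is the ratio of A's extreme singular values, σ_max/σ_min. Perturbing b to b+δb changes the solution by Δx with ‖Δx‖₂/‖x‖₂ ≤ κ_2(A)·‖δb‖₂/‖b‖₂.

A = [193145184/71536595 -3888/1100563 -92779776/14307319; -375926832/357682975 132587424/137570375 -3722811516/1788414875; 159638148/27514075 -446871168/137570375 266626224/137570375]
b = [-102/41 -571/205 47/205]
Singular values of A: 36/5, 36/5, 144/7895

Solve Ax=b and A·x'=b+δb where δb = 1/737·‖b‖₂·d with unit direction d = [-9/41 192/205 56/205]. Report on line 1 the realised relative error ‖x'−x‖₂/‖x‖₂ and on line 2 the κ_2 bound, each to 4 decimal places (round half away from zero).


largest singular value 36/5, smallest 144/7895
κ_2(A) = (36/5) / (144/7895) = 394.7500
worst-case relative error ≤ 394.7500 × 1/737 = 0.5356
solve Ax = b  →  x = [-47.6791 -96.8178 -19.4149]
2-norm of b is 3.7417; of x, 109.6537
re-solving with b+δb shifts x by Δx of norm 0.2783
relative error = 0.0025
tightness: 0.0025 against a bound of 0.5356 (unrounded ratio ≈ 0.0047)

0.0025
0.5356


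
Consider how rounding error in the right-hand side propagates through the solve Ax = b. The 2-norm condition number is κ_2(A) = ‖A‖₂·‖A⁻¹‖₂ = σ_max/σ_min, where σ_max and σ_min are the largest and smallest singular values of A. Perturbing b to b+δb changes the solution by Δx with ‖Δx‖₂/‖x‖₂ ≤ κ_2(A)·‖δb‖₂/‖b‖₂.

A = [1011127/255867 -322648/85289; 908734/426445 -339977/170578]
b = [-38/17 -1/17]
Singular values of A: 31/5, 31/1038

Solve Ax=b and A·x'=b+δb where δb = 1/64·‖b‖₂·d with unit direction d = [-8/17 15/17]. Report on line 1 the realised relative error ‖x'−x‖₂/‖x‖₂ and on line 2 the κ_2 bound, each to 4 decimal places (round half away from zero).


largest singular value 31/5, smallest 31/1038
κ = σ_max/σ_min = (31/5)/(31/1038) = 207.6000
perturbation bound = 207.6000·1/64 = 3.2438
solve Ax = b  →  x = [22.8587 24.4694]
2-norm of b is 2.2361; of x, 33.4854
δb = ε·‖b‖·d = [-0.0164 0.0308]; solving A·Δx = δb gives ‖Δx‖ = 1.1699
dividing the unrounded norms, ‖Δx‖/‖x‖ = 0.0349
realised/bound (from unrounded values) ≈ 0.0108

0.0349
3.2438


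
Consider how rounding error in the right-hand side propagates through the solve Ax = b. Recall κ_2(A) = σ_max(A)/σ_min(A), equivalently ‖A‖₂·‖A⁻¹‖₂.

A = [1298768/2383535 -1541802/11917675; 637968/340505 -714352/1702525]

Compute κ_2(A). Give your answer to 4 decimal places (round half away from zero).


AᵀA = [865198144000/227249563849 -194667161760/227249563849; -194667161760/227249563849 43810869796/227249563849]; tr = 540754916/135187129, det = 25600/135187129
solving λ² − 540754916/135187129·λ + 25600/135187129 = 0 gives λ = 4, 6400/135187129
so κ_2 = √(4 / (6400/135187129)) = 290.6750

290.6750


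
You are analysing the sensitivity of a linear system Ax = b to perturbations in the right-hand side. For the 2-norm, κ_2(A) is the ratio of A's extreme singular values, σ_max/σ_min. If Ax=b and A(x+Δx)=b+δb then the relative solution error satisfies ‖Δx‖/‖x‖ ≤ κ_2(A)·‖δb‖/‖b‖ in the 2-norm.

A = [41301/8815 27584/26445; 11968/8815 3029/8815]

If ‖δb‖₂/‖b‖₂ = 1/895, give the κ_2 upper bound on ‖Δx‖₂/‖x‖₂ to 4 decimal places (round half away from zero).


AᵀA = [73960225/3108169 16640000/3108169; 16640000/3108169 33738025/27973521]; tr = 416050/16641, det = 625/16641
char-poly roots: 25 and 25/16641
κ = σ_max/σ_min = 5/(5/129) = 129.0000
κ_2(A)·‖δb‖/‖b‖ = 0.1441

0.1441


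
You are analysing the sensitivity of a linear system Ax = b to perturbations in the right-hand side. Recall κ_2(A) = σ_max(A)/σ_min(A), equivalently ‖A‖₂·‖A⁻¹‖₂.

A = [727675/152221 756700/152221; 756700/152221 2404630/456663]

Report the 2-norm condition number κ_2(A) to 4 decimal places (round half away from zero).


AᵀA = [1310470625/27552001 4127798500/82656003; 4127798500/82656003 13003090900/247968009]; tr = 29485525/294849, det = 62500/294849
eigenvalues of AᵀA: λ = (tr ± √(tr²−4·det))/2 = 100, 625/294849
so κ_2 = √(100 / (625/294849)) = 217.2000

217.2000


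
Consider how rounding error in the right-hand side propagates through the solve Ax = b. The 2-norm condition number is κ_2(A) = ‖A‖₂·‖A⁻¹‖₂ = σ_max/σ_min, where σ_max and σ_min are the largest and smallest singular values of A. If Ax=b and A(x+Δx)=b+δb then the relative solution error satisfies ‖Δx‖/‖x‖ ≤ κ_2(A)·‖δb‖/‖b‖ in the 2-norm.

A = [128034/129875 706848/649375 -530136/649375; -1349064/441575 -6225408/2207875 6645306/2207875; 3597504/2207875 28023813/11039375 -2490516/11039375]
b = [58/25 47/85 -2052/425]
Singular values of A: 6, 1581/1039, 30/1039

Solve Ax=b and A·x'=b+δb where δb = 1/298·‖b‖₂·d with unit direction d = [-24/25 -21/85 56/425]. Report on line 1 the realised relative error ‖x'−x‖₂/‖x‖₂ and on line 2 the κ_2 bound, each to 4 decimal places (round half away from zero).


0.0060
0.6973

largest singular value 6, smallest 30/1039
κ = σ_max/σ_min = 6/(30/1039) = 207.8000
κ_2(A)·‖δb‖/‖b‖ = 0.6973
solve Ax = b  →  x = [-83.3200 48.0814 -39.3470]
‖b‖ = 5.3852, ‖x‖ = 103.9338
re-solving with b+δb shifts x by Δx of norm 0.6259
relative error = 0.0060
so the bound overstates the realised error by a factor of ≈ 115.8001 (computed from the unrounded values)


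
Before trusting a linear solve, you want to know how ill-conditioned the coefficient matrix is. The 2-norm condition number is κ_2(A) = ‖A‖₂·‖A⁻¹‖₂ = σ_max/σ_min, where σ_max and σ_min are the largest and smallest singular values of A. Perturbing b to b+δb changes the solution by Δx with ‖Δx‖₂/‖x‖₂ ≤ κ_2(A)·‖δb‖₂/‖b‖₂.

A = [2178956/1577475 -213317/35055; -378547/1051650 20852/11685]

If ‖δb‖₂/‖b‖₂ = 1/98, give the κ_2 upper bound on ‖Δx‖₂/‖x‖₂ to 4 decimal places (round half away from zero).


AᵀA = [32449723969/15925935204 -4002631490/442387089; -4002631490/442387089 1976695825/49154121]; tr = 400296949/9474084, det = 714025/9474084
eigenvalues of AᵀA: λ = (tr ± √(tr²−4·det))/2 = 169/4, 4225/2368521
κ_2(A) = √(λ_max/λ_min) = √((169/4) / (4225/2368521)) = 153.9000
bound on ‖Δx‖/‖x‖: κ·ε = 153.9000·1/98 = 1.5704

1.5704


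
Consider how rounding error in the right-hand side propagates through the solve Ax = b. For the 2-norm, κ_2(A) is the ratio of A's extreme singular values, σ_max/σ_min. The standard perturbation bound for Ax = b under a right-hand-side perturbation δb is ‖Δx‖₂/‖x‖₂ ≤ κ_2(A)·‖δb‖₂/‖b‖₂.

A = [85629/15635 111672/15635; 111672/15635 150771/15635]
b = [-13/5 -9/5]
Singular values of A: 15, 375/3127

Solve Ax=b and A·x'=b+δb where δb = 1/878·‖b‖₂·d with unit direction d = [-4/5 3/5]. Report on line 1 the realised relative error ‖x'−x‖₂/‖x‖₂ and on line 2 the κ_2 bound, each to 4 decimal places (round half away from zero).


0.0036
0.1425

σ_max = 15, σ_min = 375/3127
κ = σ_max/σ_min = 15/(375/3127) = 125.0800
κ_2(A)·‖δb‖/‖b‖ = 0.1425
solve Ax = b  →  x = [-6.7909 4.8432]
‖b‖₂ = 3.1623 and ‖x‖₂ = 8.3411
Δx = A⁻¹·δb where δb = 1/878·3.1623·d; ‖Δx‖ = 0.0300
dividing the unrounded norms, ‖Δx‖/‖x‖ = 0.0036
tightness: 0.0036 against a bound of 0.1425 (unrounded ratio ≈ 0.0253)


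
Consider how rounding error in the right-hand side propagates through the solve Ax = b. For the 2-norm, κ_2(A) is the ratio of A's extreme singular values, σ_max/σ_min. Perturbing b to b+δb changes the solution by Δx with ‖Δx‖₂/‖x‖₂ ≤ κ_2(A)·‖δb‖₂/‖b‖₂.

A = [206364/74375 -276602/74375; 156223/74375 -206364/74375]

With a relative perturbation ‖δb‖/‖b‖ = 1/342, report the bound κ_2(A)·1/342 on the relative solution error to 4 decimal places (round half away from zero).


M = AᵀA = [2679669049/221265625 -3572779932/221265625; -3572779932/221265625 4763790676/221265625]. tr(M)=297738389/8850625, det(M)=2829124/221265625
eigenvalues of AᵀA: λ = (tr ± √(tr²−4·det))/2 = 841/25, 3364/8850625
σ_max=√(841/25)=(29/5), σ_min=√(3364/8850625)=(58/2975) → κ = 297.5000
perturbation bound = 297.5000·1/342 = 0.8699

0.8699


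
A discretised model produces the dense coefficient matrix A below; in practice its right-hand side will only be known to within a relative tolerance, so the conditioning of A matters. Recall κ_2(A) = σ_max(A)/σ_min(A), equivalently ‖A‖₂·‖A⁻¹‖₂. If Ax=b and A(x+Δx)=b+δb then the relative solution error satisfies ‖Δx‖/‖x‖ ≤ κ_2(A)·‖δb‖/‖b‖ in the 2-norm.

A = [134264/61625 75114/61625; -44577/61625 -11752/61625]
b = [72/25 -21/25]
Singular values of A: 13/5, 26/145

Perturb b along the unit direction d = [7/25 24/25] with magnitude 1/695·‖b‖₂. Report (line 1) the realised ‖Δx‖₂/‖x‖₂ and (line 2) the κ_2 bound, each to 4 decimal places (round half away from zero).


σ_max = 13/5, σ_min = 26/145
κ_2(A) = (13/5) / (26/145) = 14.5000
worst-case relative error ≤ 14.5000 × 1/695 = 0.0209
solve Ax = b  →  x = [1.0181 0.5430]
2-norm of b is 3.0000; of x, 1.1538
with δb = [0.0012 0.0041], A·Δx = δb → ‖Δx‖ = 0.0241
relative error = 0.0209
realised/bound = 1 exactly: the bound is attained for this b and d

0.0209
0.0209


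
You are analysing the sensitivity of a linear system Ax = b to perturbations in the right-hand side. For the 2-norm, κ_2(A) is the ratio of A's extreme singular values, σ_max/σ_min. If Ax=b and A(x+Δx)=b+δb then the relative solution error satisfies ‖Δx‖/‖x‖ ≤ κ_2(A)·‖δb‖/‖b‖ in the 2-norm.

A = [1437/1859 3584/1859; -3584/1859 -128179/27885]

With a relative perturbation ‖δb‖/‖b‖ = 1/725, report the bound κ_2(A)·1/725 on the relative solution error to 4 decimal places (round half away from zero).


0.2458

form AᵀA = [88225/20449 3175424/306735; 3175424/306735 114319489/4601025] with trace 793906/27225 and determinant 81/3025
λ_max, λ_min = (793906/27225 ± √630207348736/741200625)/2 = 729/25, 1/1089
κ_2(A) = √(λ_max/λ_min) = √((729/25) / (1/1089)) = 178.2000
bound on ‖Δx‖/‖x‖: κ·ε = 178.2000·1/725 = 0.2458


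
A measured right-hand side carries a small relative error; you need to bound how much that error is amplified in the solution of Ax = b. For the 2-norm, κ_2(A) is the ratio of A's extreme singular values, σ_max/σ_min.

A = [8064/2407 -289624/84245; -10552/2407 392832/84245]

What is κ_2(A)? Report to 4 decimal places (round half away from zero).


116.2000

AᵀA = [176372800/5793649 -1296138240/40555543; -1296138240/40555543 9527961664/283888801]; tr = 21605504/337561, det = 102400/337561
eigenvalues of AᵀA: λ = (tr ± √(tr²−4·det))/2 = 64, 1600/337561
κ = σ_max/σ_min = 8/(40/581) = 116.2000


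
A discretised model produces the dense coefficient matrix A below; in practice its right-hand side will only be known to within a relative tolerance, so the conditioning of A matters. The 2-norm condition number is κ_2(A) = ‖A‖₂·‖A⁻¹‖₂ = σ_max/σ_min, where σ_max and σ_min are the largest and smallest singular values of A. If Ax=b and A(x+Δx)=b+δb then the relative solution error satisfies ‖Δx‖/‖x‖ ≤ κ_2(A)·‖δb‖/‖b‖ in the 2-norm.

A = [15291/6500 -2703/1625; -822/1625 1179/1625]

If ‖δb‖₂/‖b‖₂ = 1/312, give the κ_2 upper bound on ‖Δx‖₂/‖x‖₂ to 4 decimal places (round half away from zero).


AᵀA = [391401/67600 -72333/16900; -72333/16900 13914/4225]; tr = 24561/2704, det = 2025/2704
solving λ² − 24561/2704·λ + 2025/2704 = 0 gives λ = 9, 225/2704
so κ_2 = √(9 / (225/2704)) = 10.4000
bound on ‖Δx‖/‖x‖: κ·ε = 10.4000·1/312 = 0.0333

0.0333


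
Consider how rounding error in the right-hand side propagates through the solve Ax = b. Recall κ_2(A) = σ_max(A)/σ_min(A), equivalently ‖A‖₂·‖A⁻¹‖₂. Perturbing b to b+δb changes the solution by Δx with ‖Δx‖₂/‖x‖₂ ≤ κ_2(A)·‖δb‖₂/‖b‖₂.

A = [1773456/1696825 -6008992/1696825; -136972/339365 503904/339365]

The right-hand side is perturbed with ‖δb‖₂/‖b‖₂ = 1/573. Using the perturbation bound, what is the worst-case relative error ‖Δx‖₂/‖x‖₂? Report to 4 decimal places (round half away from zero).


AᵀA = [21385676944/17036775625 -73267463808/17036775625; -73267463808/17036775625 251218733056/17036775625]; tr = 436167056/27258841, det = 409600/27258841
eigenvalues of AᵀA: λ = (tr ± √(tr²−4·det))/2 = 16, 25600/27258841
κ = σ_max/σ_min = 4/(160/5221) = 130.5250
κ_2(A)·‖δb‖/‖b‖ = 0.2278

0.2278


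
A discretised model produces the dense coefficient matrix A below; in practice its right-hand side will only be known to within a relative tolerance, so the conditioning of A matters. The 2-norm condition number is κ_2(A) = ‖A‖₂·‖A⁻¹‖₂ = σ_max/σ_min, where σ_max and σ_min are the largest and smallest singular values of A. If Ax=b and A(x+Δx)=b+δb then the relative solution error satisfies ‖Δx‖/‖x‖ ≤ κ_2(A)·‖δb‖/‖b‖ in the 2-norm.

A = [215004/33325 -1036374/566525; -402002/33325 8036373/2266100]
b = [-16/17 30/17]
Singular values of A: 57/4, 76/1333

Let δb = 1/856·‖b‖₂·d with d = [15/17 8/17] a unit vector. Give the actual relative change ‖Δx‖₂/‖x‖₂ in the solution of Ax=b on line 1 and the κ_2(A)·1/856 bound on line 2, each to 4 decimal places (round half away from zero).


largest singular value 57/4, smallest 76/1333
κ_2(A) = (57/4) / (76/1333) = 249.9375
bound on ‖Δx‖/‖x‖: κ·ε = 249.9375·1/856 = 0.2920
solve Ax = b  →  x = [-0.1347 0.0393]
‖b‖₂ = 2.0000 and ‖x‖₂ = 0.1404
Δx = A⁻¹·δb where δb = 1/856·2.0000·d; ‖Δx‖ = 0.0410
relative error = 0.2920
so the bound is sharp here: realised error equals the bound

0.2920
0.2920


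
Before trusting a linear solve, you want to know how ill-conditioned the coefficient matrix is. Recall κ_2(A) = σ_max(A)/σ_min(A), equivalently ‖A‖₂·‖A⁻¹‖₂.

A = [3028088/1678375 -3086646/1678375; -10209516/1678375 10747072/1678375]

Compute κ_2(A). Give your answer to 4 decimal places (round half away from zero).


231.5000

form AᵀA = [181445654224/4507108225 -7620418512/180284329; -7620418512/180284329 200043104164/4507108225] with trace 453613268/5359225 and determinant 17909824/133980625
eigenvalues of AᵀA: λ = (tr ± √(tr²−4·det))/2 = 2116/25, 8464/5359225
κ = σ_max/σ_min = (46/5)/(92/2315) = 231.5000


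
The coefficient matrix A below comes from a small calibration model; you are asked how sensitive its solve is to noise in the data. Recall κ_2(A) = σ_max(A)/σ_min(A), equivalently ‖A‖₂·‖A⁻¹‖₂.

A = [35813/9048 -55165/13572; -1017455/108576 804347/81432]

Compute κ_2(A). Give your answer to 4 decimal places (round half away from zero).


216.0000

M = AᵀA = [7218372169/69755904 -5684211925/52316928; -5684211925/52316928 4476499861/39237696]. tr(M)=162413017/746496, det(M)=12117361/11943936
eigenvalues of AᵀA: λ = (tr ± √(tr²−4·det))/2 = 3481/16, 3481/746496
σ_max=√(3481/16)=(59/4), σ_min=√(3481/746496)=(59/864) → κ = 216.0000


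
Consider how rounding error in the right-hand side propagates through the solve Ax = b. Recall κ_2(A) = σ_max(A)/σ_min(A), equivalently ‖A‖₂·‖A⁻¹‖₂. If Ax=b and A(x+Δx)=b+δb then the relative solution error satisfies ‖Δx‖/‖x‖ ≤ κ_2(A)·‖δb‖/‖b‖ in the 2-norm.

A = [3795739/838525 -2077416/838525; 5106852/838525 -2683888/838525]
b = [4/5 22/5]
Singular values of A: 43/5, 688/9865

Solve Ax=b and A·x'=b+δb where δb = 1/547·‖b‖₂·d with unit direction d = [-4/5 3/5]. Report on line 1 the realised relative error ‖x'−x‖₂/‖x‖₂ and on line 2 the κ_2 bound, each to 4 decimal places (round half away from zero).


largest singular value 43/5, smallest 688/9865
κ = σ_max/σ_min = (43/5)/(688/9865) = 123.3125
bound on ‖Δx‖/‖x‖: κ·ε = 123.3125·1/547 = 0.2254
solve Ax = b  →  x = [13.9056 25.0846]
‖b‖₂ = 4.4721 and ‖x‖₂ = 28.6811
with δb = [-0.0065 0.0049], A·Δx = δb → ‖Δx‖ = 0.1172
realised ‖Δx‖/‖x‖ = 0.0041
so the bound overstates the realised error by a factor of ≈ 55.1543 (computed from the unrounded values)

0.0041
0.2254


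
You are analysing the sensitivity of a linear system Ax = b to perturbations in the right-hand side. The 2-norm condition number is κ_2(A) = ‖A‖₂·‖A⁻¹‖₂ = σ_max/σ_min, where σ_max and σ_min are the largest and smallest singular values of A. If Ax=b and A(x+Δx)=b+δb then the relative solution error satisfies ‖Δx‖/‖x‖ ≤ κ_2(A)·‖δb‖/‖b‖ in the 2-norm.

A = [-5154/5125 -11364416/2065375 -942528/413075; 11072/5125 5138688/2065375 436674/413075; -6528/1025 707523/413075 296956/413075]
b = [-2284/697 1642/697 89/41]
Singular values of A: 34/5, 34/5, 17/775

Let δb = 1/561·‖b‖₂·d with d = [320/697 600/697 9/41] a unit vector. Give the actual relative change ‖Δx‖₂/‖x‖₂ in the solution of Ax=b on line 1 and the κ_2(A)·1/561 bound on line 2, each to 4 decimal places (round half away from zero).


largest singular value 34/5, smallest 17/775
κ = σ_max/σ_min = (34/5)/(17/775) = 310.0000
worst-case relative error ≤ 310.0000 × 1/561 = 0.5526
solve Ax = b  →  x = [-0.1176 -16.9367 42.3303]
‖b‖₂ = 4.5826 and ‖x‖₂ = 45.5930
δb = ε·‖b‖·d = [0.0038 0.0070 0.0018]; solving A·Δx = δb gives ‖Δx‖ = 0.3724
dividing the unrounded norms, ‖Δx‖/‖x‖ = 0.0082
realised/bound (from unrounded values) ≈ 0.0148

0.0082
0.5526


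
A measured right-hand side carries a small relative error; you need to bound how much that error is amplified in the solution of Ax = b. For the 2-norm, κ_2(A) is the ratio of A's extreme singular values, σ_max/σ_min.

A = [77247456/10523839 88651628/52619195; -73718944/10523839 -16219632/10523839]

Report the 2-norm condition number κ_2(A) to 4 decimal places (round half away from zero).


form AᵀA = [13557255841792/131689877881 15251585551488/658449389405; 15251585551488/658449389405 17165306423824/3292246947025] with trace 211836229904/1958505025 and determinant 467943424/1958505025
eigenvalues of AᵀA: λ = (tr ± √(tr²−4·det))/2 = 2704/25, 173056/78340201
so κ_2 = √((2704/25) / (173056/78340201)) = 221.2750

221.2750


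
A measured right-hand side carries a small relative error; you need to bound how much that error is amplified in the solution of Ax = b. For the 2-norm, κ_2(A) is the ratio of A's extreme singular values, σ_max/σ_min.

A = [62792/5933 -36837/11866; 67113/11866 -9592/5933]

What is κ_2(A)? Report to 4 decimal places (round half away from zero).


form AᵀA = [70157425/487204 -5115600/121801; -5115600/121801 5968825/487204] with trace 38063125/243602 and determinant 390625/1948816
solving λ² − 38063125/243602·λ + 390625/1948816 = 0 gives λ = 625/4, 625/487204
κ = σ_max/σ_min = (25/2)/(25/698) = 349.0000

349.0000


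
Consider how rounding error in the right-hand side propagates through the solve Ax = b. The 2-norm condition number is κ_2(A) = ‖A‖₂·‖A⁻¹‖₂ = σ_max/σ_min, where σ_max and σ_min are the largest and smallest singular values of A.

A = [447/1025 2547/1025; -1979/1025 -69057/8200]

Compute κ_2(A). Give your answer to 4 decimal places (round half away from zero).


AᵀA = [6586/1681 233235/13448; 233235/13448 8294481/107584]; tr = 5185/64, det = 81/64
eigenvalues of AᵀA: λ = (tr ± √(tr²−4·det))/2 = 81, 1/64
so κ_2 = √(81 / (1/64)) = 72.0000

72.0000


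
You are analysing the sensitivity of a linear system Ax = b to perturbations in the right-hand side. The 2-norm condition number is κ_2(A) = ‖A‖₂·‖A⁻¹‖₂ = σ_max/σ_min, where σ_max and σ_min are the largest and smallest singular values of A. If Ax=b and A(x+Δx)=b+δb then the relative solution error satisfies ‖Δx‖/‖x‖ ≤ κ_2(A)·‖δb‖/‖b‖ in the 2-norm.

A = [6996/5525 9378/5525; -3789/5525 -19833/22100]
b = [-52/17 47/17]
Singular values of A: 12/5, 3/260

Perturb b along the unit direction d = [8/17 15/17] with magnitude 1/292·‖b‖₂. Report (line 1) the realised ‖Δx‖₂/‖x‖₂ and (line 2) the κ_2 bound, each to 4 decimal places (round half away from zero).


0.0141
0.7123

from the listed singular values, σ₁ = 12/5, σ_n = 3/260
κ_2(A) = (12/5) / (3/260) = 208.0000
κ_2(A)·‖δb‖/‖b‖ = 0.7123
solve Ax = b  →  x = [-70.3333 50.6667]
2-norm of b is 4.1231; of x, 86.6827
re-solving with b+δb shifts x by Δx of norm 1.2238
realised ‖Δx‖/‖x‖ = 0.0141
tightness: 0.0141 against a bound of 0.7123 (unrounded ratio ≈ 0.0198)


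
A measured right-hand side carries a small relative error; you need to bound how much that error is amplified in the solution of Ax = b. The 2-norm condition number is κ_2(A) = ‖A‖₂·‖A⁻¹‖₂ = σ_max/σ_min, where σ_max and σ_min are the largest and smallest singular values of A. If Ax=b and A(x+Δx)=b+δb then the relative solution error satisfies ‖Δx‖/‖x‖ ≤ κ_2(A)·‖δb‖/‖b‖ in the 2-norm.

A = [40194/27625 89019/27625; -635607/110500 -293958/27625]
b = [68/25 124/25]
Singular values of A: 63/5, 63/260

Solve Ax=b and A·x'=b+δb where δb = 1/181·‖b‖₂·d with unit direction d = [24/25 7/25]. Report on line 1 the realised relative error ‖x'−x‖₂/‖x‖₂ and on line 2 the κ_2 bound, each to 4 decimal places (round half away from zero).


0.0078
0.2873

σ_max = 63/5, σ_min = 63/260
κ = σ_max/σ_min = (63/5)/(63/260) = 52.0000
κ_2(A)·‖δb‖/‖b‖ = 0.2873
solve Ax = b  →  x = [-14.7152 7.4883]
‖b‖₂ = 5.6569 and ‖x‖₂ = 16.5110
re-solving with b+δb shifts x by Δx of norm 0.1290
relative error = 0.0078
realised/bound (from unrounded values) ≈ 0.0272


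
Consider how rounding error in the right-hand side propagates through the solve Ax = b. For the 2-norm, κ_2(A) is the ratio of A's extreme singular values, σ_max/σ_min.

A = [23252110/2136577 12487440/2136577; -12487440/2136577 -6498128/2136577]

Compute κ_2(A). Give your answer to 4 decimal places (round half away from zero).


184.8250

form AᵀA = [2410369471300/15795713761 1285482048480/15795713761; 1285482048480/15795713761 685681056256/15795713761] with trace 10712977604/54656449 and determinant 61465600/54656449
char-poly roots: 196 and 313600/54656449
κ_2(A) = √(λ_max/λ_min) = √(196 / (313600/54656449)) = 184.8250


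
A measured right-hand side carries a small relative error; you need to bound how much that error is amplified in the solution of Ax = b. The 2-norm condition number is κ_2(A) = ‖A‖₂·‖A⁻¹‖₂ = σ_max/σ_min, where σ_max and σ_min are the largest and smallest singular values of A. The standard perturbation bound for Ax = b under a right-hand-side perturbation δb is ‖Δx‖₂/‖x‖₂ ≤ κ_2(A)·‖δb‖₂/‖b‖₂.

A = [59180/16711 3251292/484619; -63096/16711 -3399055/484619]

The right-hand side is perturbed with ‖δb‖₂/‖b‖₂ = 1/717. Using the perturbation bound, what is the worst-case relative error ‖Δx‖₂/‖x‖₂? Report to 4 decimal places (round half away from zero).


0.3427

AᵀA = [7483377616/279257521 14030283960/279257521; 14030283960/279257521 26307341929/279257521]; tr = 116922905/966289, det = 234256/966289
solving λ² − 116922905/966289·λ + 234256/966289 = 0 gives λ = 121, 1936/966289
κ_2(A) = √(λ_max/λ_min) = √(121 / (1936/966289)) = 245.7500
perturbation bound = 245.7500·1/717 = 0.3427


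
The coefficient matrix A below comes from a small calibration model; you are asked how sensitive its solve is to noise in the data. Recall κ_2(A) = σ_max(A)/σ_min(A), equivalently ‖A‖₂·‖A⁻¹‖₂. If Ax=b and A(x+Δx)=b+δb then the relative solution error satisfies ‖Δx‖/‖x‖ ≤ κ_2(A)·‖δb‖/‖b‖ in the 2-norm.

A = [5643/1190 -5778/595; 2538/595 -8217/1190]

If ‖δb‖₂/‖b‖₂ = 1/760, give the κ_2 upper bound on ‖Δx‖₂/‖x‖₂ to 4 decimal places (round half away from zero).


0.0276

form AᵀA = [2304369/56644 -1069200/14161; -1069200/14161 8042409/56644] with trace 17901/98 and determinant 59049/784
solving λ² − 17901/98·λ + 59049/784 = 0 gives λ = 729/4, 81/196
σ_max=√(729/4)=(27/2), σ_min=√(81/196)=(9/14) → κ = 21.0000
worst-case relative error ≤ 21.0000 × 1/760 = 0.0276


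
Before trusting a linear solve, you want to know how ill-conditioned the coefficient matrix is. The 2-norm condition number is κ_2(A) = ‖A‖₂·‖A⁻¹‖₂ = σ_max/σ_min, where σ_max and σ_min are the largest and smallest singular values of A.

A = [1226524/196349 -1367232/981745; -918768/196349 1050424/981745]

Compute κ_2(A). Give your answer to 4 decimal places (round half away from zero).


383.1200

form AᵀA = [57280384400/940315361 -12887994240/940315361; -12887994240/940315361 2900208704/940315361] with trace 1467819344/22934521 and determinant 640000/22934521
solving λ² − 1467819344/22934521·λ + 640000/22934521 = 0 gives λ = 64, 10000/22934521
so κ_2 = √(64 / (10000/22934521)) = 383.1200


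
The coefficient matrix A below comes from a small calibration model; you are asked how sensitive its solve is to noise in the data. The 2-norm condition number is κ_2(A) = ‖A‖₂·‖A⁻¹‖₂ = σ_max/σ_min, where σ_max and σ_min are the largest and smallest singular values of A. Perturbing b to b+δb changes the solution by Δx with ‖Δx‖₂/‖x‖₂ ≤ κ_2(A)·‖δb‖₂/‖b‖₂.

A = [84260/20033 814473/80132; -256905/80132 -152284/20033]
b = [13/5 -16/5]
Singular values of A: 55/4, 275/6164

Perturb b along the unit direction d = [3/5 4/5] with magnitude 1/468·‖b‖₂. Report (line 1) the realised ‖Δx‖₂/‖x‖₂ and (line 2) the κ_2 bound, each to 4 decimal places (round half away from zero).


0.0088
0.6585

σ_max = 55/4, σ_min = 275/6164
condition number: (55/4) ÷ (275/6164) = 308.2000
bound on ‖Δx‖/‖x‖: κ·ε = 308.2000·1/468 = 0.6585
solve Ax = b  →  x = [20.8022 -8.3524]
‖b‖₂ = 4.1231 and ‖x‖₂ = 22.4164
with δb = [0.0053 0.0070], A·Δx = δb → ‖Δx‖ = 0.1975
dividing the unrounded norms, ‖Δx‖/‖x‖ = 0.0088
tightness: 0.0088 against a bound of 0.6585 (unrounded ratio ≈ 0.0134)


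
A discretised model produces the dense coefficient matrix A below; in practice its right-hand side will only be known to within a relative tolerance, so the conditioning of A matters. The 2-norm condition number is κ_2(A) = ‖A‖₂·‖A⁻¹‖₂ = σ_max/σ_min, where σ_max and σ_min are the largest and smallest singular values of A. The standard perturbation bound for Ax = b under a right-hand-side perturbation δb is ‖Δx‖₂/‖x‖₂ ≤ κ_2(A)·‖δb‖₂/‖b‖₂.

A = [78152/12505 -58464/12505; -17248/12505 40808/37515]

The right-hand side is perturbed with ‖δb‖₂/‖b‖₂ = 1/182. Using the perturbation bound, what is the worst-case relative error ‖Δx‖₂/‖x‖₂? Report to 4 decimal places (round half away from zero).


1.0055

M = AᵀA = [3810368/93025 -8572928/279075; -8572928/279075 19290688/837225]. tr(M)=2143360/33489, det(M)=4096/33489
eigenvalues of AᵀA: λ = (tr ± √(tr²−4·det))/2 = 64, 64/33489
σ_max=√64=8, σ_min=√(64/33489)=(8/183) → κ = 183.0000
worst-case relative error ≤ 183.0000 × 1/182 = 1.0055
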